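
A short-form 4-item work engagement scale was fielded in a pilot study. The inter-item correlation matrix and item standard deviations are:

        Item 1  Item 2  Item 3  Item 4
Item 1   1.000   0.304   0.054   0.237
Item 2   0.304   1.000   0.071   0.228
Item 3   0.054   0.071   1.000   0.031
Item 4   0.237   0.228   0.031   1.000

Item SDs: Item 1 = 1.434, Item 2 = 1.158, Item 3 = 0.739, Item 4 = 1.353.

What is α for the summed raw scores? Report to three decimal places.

Σσ²ᵢ = 1.434² + 1.158² + 0.739² + 1.353² = 5.7740
Covariances σ_ij = r_ij · s_i · s_j:
  σ(Item 1,Item 2) = 0.304 × 1.434 × 1.158 = 0.5048
  σ(Item 1,Item 3) = 0.054 × 1.434 × 0.739 = 0.0572
  σ(Item 1,Item 4) = 0.237 × 1.434 × 1.353 = 0.4598
  σ(Item 2,Item 3) = 0.071 × 1.158 × 0.739 = 0.0608
  σ(Item 2,Item 4) = 0.228 × 1.158 × 1.353 = 0.3572
  σ(Item 3,Item 4) = 0.031 × 0.739 × 1.353 = 0.0310
σ²_T = Σσ²ᵢ + 2·Σσ_ij = 5.7740 + 2 × 1.4708 = 8.7156
α = (4/3)·(1 − 5.7740/8.7156) = 0.450

α = 0.450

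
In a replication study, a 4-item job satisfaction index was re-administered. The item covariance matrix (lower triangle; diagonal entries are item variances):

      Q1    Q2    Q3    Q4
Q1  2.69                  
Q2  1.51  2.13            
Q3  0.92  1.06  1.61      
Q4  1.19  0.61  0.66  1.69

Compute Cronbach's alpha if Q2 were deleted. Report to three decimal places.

α = 0.721

Remaining items: Q1, Q3, Q4 (k = 3).
ΣVar(i) = 2.69 + 1.61 + 1.69 = 5.99
Var(T) = 5.99 + 2 × 2.77 = 11.53
α (item deleted) = (3/2)·(1 − 5.99/11.53) = 0.721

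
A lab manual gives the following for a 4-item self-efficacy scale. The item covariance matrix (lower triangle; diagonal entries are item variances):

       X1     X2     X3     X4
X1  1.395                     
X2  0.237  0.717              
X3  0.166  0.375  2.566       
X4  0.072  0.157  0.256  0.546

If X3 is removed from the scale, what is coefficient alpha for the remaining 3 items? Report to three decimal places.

Remaining items: X1, X2, X4 (k = 3).
ΣVar(i) = 1.395 + 0.717 + 0.546 = 2.658
σ²_T = 2.658 + 2 × 0.466 = 3.590
α (item deleted) = (3/2)·(1 − 2.658/3.590) = 0.389

α = 0.389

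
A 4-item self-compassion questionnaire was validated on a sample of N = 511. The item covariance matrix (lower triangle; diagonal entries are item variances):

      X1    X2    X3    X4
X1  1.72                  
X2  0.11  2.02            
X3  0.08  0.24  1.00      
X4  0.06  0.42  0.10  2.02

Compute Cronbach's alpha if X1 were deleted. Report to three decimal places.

Remaining items: X2, X3, X4 (k = 3).
Σσᵢ² = 2.02 + 1.00 + 2.02 = 5.04
total variance = 5.04 + 2 × 0.76 = 6.56
α (item deleted) = (3/2)·(1 − 5.04/6.56) = 0.348

Cronbach's alpha = 0.348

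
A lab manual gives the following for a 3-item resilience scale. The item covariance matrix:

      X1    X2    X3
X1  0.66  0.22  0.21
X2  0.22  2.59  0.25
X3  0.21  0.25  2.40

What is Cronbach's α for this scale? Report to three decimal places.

Cronbach's α = 0.291

sum of item variances = 0.66 + 2.59 + 2.40 = 5.65
Sum of off-diagonal covariances = 0.68
total variance = 5.65 + 2 × 0.68 = 7.01
α = (k/(k−1))·(1 − sum of item variances/total variance) = (3/2)·(1 − 5.65/7.01) = 0.291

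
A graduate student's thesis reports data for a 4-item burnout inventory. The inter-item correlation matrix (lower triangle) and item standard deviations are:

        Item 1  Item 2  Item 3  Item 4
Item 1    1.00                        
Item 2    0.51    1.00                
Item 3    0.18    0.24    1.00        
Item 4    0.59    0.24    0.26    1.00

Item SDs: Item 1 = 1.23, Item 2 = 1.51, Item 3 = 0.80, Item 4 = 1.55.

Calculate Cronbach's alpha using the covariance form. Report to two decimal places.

Cronbach's alpha = 0.67

Σσ²ᵢ = 1.23² + 1.51² + 0.80² + 1.55² = 6.8355
Covariances σ_ij = r_ij · s_i · s_j:
  σ(Item 1,Item 2) = 0.51 × 1.23 × 1.51 = 0.9472
  σ(Item 1,Item 3) = 0.18 × 1.23 × 0.80 = 0.1771
  σ(Item 1,Item 4) = 0.59 × 1.23 × 1.55 = 1.1248
  σ(Item 2,Item 3) = 0.24 × 1.51 × 0.80 = 0.2899
  σ(Item 2,Item 4) = 0.24 × 1.51 × 1.55 = 0.5617
  σ(Item 3,Item 4) = 0.26 × 0.80 × 1.55 = 0.3224
σ²_T = Σσ²ᵢ + 2·Σσ_ij = 6.8355 + 2 × 3.4231 = 13.6817
α = (4/3)·(1 − 6.8355/13.6817) = 0.67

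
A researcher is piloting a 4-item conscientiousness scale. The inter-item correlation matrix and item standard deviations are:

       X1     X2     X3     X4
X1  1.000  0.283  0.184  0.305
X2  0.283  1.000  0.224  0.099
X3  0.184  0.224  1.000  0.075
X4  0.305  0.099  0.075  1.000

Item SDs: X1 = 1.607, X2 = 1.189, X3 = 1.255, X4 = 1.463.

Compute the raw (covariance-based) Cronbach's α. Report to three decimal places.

Σσ²ᵢ = 1.607² + 1.189² + 1.255² + 1.463² = 7.7116
Covariances σ_ij = r_ij · s_i · s_j:
  σ(X1,X2) = 0.283 × 1.607 × 1.189 = 0.5407
  σ(X1,X3) = 0.184 × 1.607 × 1.255 = 0.3711
  σ(X1,X4) = 0.305 × 1.607 × 1.463 = 0.7171
  σ(X2,X3) = 0.224 × 1.189 × 1.255 = 0.3343
  σ(X2,X4) = 0.099 × 1.189 × 1.463 = 0.1722
  σ(X3,X4) = 0.075 × 1.255 × 1.463 = 0.1377
σ²_T = Σσ²ᵢ + 2·Σσ_ij = 7.7116 + 2 × 2.2731 = 12.2578
α = (4/3)·(1 − 7.7116/12.2578) = 0.495

α = 0.495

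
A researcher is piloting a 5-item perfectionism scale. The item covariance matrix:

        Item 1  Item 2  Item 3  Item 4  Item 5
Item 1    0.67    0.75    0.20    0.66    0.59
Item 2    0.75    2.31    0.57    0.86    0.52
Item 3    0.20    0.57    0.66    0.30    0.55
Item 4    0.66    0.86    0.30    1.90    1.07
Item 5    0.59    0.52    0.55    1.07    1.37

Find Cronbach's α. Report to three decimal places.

α = 0.797

ΣVar(i) = 0.67 + 2.31 + 0.66 + 1.90 + 1.37 = 6.91
Σ_{i<j} σ_ij = 6.07
σ²_total = 6.91 + 2 × 6.07 = 19.05
α = (k/(k−1))·(1 − ΣVar(i)/σ²_total) = (5/4)·(1 − 6.91/19.05) = 0.797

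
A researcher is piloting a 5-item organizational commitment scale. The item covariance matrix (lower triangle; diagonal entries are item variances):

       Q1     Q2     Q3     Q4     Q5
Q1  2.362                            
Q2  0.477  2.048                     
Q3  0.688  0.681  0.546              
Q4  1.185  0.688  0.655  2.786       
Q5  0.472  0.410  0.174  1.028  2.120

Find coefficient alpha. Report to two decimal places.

coefficient alpha = 0.71

Σσ²ᵢ = 2.362 + 2.048 + 0.546 + 2.786 + 2.120 = 9.862
Σ_{i<j} σ_ij = 6.458
σ²_total = 9.862 + 2 × 6.458 = 22.778
α = (k/(k−1))·(1 − Σσ²ᵢ/σ²_total) = (5/4)·(1 − 9.862/22.778) = 0.71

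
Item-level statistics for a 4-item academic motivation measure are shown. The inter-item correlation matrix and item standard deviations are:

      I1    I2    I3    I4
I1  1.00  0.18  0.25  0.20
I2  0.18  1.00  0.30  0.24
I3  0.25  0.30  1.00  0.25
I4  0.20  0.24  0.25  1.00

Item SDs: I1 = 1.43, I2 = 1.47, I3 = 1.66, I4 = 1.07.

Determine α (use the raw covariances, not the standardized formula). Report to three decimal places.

α = 0.548

Σσ²ᵢ = 1.43² + 1.47² + 1.66² + 1.07² = 8.1063
Covariances σ_ij = r_ij · s_i · s_j:
  σ(I1,I2) = 0.18 × 1.43 × 1.47 = 0.3784
  σ(I1,I3) = 0.25 × 1.43 × 1.66 = 0.5934
  σ(I1,I4) = 0.20 × 1.43 × 1.07 = 0.3060
  σ(I2,I3) = 0.30 × 1.47 × 1.66 = 0.7321
  σ(I2,I4) = 0.24 × 1.47 × 1.07 = 0.3775
  σ(I3,I4) = 0.25 × 1.66 × 1.07 = 0.4441
σ²_T = Σσ²ᵢ + 2·Σσ_ij = 8.1063 + 2 × 2.8315 = 13.7693
α = (4/3)·(1 − 8.1063/13.7693) = 0.548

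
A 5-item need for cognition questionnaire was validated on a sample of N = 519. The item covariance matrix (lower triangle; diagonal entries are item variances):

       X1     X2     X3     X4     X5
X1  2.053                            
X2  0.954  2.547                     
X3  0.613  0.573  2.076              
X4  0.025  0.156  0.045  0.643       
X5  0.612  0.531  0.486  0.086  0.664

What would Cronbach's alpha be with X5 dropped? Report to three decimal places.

Remaining items: X1, X2, X3, X4 (k = 4).
Σσ²ᵢ = 2.053 + 2.547 + 2.076 + 0.643 = 7.319
σ²_total = 7.319 + 2 × 2.366 = 12.051
α (item deleted) = (4/3)·(1 − 7.319/12.051) = 0.524

α = 0.524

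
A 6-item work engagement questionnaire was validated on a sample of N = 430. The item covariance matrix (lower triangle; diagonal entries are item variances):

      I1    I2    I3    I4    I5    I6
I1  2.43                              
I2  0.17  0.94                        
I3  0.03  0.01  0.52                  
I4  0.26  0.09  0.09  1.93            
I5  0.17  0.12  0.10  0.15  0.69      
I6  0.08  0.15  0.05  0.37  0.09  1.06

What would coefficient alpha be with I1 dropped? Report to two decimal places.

Remaining items: I2, I3, I4, I5, I6 (k = 5).
ΣVar(i) = 0.94 + 0.52 + 1.93 + 0.69 + 1.06 = 5.14
σ²_T = 5.14 + 2 × 1.22 = 7.58
α (item deleted) = (5/4)·(1 − 5.14/7.58) = 0.40

α = 0.40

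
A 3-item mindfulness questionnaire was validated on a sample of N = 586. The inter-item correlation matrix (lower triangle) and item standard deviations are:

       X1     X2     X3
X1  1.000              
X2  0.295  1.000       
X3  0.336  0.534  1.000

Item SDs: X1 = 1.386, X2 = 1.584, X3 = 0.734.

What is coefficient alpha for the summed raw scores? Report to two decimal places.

Σσ²ᵢ = 1.386² + 1.584² + 0.734² = 4.9688
Covariances σ_ij = r_ij · s_i · s_j:
  σ(X1,X2) = 0.295 × 1.386 × 1.584 = 0.6477
  σ(X1,X3) = 0.336 × 1.386 × 0.734 = 0.3418
  σ(X2,X3) = 0.534 × 1.584 × 0.734 = 0.6209
σ²_T = Σσ²ᵢ + 2·Σσ_ij = 4.9688 + 2 × 1.6104 = 8.1896
α = (3/2)·(1 − 4.9688/8.1896) = 0.59

coefficient alpha = 0.59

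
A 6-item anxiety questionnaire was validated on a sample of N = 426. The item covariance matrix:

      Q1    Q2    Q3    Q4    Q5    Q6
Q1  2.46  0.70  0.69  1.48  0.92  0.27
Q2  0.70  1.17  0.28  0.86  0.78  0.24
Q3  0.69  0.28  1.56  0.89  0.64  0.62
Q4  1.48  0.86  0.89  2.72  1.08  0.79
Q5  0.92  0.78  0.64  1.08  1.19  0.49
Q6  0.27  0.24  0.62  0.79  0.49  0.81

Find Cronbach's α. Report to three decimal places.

α = 0.821

Σσ²ᵢ = 2.46 + 1.17 + 1.56 + 2.72 + 1.19 + 0.81 = 9.91
Σ_{i<j} σ_ij = 10.73
Var(T) = 9.91 + 2 × 10.73 = 31.37
α = (k/(k−1))·(1 − Σσ²ᵢ/Var(T)) = (6/5)·(1 − 9.91/31.37) = 0.821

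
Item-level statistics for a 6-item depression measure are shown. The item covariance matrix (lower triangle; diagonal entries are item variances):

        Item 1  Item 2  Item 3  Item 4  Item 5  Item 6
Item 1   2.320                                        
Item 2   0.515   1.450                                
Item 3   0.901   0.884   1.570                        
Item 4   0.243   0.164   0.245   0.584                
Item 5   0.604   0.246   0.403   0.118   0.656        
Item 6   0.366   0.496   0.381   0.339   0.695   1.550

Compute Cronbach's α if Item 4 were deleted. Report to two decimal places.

α = 0.74

Remaining items: Item 1, Item 2, Item 3, Item 5, Item 6 (k = 5).
sum of item variances = 2.320 + 1.450 + 1.570 + 0.656 + 1.550 = 7.546
Var(T) = 7.546 + 2 × 5.491 = 18.528
α (item deleted) = (5/4)·(1 − 7.546/18.528) = 0.74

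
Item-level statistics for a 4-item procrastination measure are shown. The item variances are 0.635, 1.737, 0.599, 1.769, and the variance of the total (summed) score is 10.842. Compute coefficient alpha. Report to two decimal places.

coefficient alpha = 0.75

sum of item variances = 0.635 + 1.737 + 0.599 + 1.769 = 4.740
α = (k/(k−1))·(1 − sum of item variances/total variance) = (4/3)·(1 − 4.740/10.842) = 0.75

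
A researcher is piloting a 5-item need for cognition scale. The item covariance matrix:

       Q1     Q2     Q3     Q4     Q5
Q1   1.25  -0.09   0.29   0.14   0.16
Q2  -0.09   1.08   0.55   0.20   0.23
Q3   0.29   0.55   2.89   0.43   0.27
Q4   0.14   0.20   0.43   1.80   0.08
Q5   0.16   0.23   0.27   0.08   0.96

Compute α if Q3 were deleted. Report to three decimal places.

Remaining items: Q1, Q2, Q4, Q5 (k = 4).
Σσᵢ² = 1.25 + 1.08 + 1.80 + 0.96 = 5.09
σ²_total = 5.09 + 2 × 0.72 = 6.53
α (item deleted) = (4/3)·(1 − 5.09/6.53) = 0.294

α = 0.294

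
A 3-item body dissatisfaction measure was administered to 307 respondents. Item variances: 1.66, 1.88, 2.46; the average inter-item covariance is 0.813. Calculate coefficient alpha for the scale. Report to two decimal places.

Σσ²ᵢ = 1.66 + 1.88 + 2.46 = 6.00
Sum of the 3 distinct covariances = 3 × 0.813 = 2.439
Var(T) = Σσ²ᵢ + 2·Σcov = 6.00 + 2 × 2.439 = 10.878
α = (3/2)·(1 − 6.00/10.878) = 0.67

α = 0.67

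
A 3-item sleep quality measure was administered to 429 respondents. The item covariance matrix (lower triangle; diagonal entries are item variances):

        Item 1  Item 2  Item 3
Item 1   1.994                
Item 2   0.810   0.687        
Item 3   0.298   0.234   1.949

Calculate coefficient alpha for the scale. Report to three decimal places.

Σσ²ᵢ = 1.994 + 0.687 + 1.949 = 4.630
Sum of the distinct covariances = 1.342
σ²_T = 4.630 + 2 × 1.342 = 7.314
α = (k/(k−1))·(1 − Σσ²ᵢ/σ²_T) = (3/2)·(1 − 4.630/7.314) = 0.550

coefficient alpha = 0.550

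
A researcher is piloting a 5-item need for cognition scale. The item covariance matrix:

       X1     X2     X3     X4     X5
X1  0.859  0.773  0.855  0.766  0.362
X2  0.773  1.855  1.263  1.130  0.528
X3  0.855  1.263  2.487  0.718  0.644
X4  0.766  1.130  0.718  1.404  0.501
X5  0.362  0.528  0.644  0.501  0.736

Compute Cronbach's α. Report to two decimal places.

α = 0.84

Σσᵢ² = 0.859 + 1.855 + 2.487 + 1.404 + 0.736 = 7.341
Sum of the distinct covariances = 7.540
Var(T) = 7.341 + 2 × 7.540 = 22.421
α = (k/(k−1))·(1 − Σσᵢ²/Var(T)) = (5/4)·(1 − 7.341/22.421) = 0.84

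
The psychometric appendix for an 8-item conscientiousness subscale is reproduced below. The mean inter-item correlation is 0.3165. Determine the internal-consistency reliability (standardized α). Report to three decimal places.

α = 0.787

Standardized α = k·r̄ / (1 + (k−1)·r̄) = 8 × 0.3165 / (1 + 7 × 0.3165)
  = 2.5320 / 3.2155 = 0.787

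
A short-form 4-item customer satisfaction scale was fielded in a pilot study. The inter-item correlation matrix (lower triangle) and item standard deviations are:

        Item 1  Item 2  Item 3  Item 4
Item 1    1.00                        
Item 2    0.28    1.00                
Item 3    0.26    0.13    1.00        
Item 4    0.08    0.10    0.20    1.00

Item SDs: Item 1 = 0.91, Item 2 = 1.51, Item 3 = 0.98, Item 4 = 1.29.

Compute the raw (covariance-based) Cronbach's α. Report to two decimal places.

Cronbach's α = 0.43

Σσ²ᵢ = 0.91² + 1.51² + 0.98² + 1.29² = 5.7327
Covariances σ_ij = r_ij · s_i · s_j:
  σ(Item 1,Item 2) = 0.28 × 0.91 × 1.51 = 0.3847
  σ(Item 1,Item 3) = 0.26 × 0.91 × 0.98 = 0.2319
  σ(Item 1,Item 4) = 0.08 × 0.91 × 1.29 = 0.0939
  σ(Item 2,Item 3) = 0.13 × 1.51 × 0.98 = 0.1924
  σ(Item 2,Item 4) = 0.10 × 1.51 × 1.29 = 0.1948
  σ(Item 3,Item 4) = 0.20 × 0.98 × 1.29 = 0.2528
σ²_T = Σσ²ᵢ + 2·Σσ_ij = 5.7327 + 2 × 1.3505 = 8.4337
α = (4/3)·(1 − 5.7327/8.4337) = 0.43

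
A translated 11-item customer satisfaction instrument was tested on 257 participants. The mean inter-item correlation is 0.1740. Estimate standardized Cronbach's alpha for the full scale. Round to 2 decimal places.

standardized Cronbach's alpha = 0.70

Standardized α = k·r̄ / (1 + (k−1)·r̄) = 11 × 0.1740 / (1 + 10 × 0.1740)
  = 1.9140 / 2.7400 = 0.70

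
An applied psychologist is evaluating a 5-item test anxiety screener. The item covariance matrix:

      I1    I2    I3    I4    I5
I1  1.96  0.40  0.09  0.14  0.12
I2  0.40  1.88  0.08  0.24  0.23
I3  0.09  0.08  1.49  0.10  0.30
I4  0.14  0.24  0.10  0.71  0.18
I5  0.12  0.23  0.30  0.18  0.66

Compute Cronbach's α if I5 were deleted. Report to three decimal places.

Remaining items: I1, I2, I3, I4 (k = 4).
ΣVar(i) = 1.96 + 1.88 + 1.49 + 0.71 = 6.04
total variance = 6.04 + 2 × 1.05 = 8.14
α (item deleted) = (4/3)·(1 − 6.04/8.14) = 0.344

α = 0.344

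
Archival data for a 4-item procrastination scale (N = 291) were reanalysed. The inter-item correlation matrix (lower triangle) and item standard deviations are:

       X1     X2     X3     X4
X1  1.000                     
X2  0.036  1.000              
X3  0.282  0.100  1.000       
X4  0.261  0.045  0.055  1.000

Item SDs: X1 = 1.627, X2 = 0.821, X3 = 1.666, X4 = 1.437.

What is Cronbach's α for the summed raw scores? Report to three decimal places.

Σσ²ᵢ = 1.627² + 0.821² + 1.666² + 1.437² = 8.1617
Covariances σ_ij = r_ij · s_i · s_j:
  σ(X1,X2) = 0.036 × 1.627 × 0.821 = 0.0481
  σ(X1,X3) = 0.282 × 1.627 × 1.666 = 0.7644
  σ(X1,X4) = 0.261 × 1.627 × 1.437 = 0.6102
  σ(X2,X3) = 0.100 × 0.821 × 1.666 = 0.1368
  σ(X2,X4) = 0.045 × 0.821 × 1.437 = 0.0531
  σ(X3,X4) = 0.055 × 1.666 × 1.437 = 0.1317
σ²_T = Σσ²ᵢ + 2·Σσ_ij = 8.1617 + 2 × 1.7443 = 11.6503
α = (4/3)·(1 − 8.1617/11.6503) = 0.399

α = 0.399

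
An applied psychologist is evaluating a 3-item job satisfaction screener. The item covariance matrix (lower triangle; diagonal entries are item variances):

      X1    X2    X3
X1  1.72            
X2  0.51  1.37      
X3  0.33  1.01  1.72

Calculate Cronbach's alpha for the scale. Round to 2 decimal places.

Cronbach's alpha = 0.65

sum of item variances = 1.72 + 1.37 + 1.72 = 4.81
Σ_{i<j} σ_ij = 1.85
Var(T) = 4.81 + 2 × 1.85 = 8.51
α = (k/(k−1))·(1 − sum of item variances/Var(T)) = (3/2)·(1 − 4.81/8.51) = 0.65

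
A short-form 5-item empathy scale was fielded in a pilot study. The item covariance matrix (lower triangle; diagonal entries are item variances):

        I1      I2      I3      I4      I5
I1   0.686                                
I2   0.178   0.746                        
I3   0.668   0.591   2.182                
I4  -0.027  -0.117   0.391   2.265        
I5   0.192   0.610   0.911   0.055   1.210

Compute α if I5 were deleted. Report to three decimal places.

α = 0.486

Remaining items: I1, I2, I3, I4 (k = 4).
sum of item variances = 0.686 + 0.746 + 2.182 + 2.265 = 5.879
Var(T) = 5.879 + 2 × 1.684 = 9.247
α (item deleted) = (4/3)·(1 − 5.879/9.247) = 0.486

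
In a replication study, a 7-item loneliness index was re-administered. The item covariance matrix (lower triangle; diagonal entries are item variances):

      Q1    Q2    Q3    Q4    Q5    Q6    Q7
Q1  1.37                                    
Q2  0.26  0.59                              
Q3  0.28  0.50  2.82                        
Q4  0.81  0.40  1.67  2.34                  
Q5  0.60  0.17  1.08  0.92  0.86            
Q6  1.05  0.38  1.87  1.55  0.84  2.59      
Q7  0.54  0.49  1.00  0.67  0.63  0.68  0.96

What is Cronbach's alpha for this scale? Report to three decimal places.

α = 0.863

sum of item variances = 1.37 + 0.59 + 2.82 + 2.34 + 0.86 + 2.59 + 0.96 = 11.53
Σ_{i<j} σ_ij = 16.39
total variance = 11.53 + 2 × 16.39 = 44.31
α = (k/(k−1))·(1 − sum of item variances/total variance) = (7/6)·(1 − 11.53/44.31) = 0.863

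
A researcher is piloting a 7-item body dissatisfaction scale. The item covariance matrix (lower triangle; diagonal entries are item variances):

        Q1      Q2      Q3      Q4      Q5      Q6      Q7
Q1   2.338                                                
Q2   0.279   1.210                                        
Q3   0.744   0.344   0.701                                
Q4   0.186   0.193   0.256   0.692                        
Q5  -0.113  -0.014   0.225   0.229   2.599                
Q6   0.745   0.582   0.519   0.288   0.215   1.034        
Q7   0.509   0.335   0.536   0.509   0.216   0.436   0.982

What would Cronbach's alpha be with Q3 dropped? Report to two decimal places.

Cronbach's alpha = 0.61

Remaining items: Q1, Q2, Q4, Q5, Q6, Q7 (k = 6).
Σσᵢ² = 2.338 + 1.210 + 0.692 + 2.599 + 1.034 + 0.982 = 8.855
σ²_T = 8.855 + 2 × 4.595 = 18.045
α (item deleted) = (6/5)·(1 − 8.855/18.045) = 0.61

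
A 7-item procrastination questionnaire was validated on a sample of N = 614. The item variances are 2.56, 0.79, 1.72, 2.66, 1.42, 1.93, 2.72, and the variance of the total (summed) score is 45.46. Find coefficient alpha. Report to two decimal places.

Σσᵢ² = 2.56 + 0.79 + 1.72 + 2.66 + 1.42 + 1.93 + 2.72 = 13.80
α = (k/(k−1))·(1 − Σσᵢ²/total variance) = (7/6)·(1 − 13.80/45.46) = 0.81

coefficient alpha = 0.81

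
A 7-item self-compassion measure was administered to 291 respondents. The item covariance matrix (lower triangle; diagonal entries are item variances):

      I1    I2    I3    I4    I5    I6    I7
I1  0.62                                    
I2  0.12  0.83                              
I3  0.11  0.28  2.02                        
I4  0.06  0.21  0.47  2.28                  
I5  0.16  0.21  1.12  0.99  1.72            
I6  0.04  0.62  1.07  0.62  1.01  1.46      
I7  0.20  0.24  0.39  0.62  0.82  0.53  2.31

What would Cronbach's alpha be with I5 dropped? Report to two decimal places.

Remaining items: I1, I2, I3, I4, I6, I7 (k = 6).
Σσᵢ² = 0.62 + 0.83 + 2.02 + 2.28 + 1.46 + 2.31 = 9.52
σ²_T = 9.52 + 2 × 5.58 = 20.68
α (item deleted) = (6/5)·(1 − 9.52/20.68) = 0.65

Cronbach's alpha = 0.65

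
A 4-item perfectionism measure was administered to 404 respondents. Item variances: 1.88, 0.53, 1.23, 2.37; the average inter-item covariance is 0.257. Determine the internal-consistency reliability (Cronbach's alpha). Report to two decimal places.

Σσ²ᵢ = 1.88 + 0.53 + 1.23 + 2.37 = 6.01
Sum of the 6 distinct covariances = 6 × 0.257 = 1.542
σ²_T = Σσ²ᵢ + 2·Σcov = 6.01 + 2 × 1.542 = 9.094
α = (4/3)·(1 − 6.01/9.094) = 0.45

Cronbach's alpha = 0.45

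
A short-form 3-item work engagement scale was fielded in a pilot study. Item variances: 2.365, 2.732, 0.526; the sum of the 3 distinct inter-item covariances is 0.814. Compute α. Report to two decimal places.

Σσ²ᵢ = 2.365 + 2.732 + 0.526 = 5.623
Sum of distinct covariances = 0.814
σ²_total = Σσ²ᵢ + 2·Σcov = 5.623 + 2 × 0.814 = 7.251
α = (3/2)·(1 − 5.623/7.251) = 0.34

α = 0.34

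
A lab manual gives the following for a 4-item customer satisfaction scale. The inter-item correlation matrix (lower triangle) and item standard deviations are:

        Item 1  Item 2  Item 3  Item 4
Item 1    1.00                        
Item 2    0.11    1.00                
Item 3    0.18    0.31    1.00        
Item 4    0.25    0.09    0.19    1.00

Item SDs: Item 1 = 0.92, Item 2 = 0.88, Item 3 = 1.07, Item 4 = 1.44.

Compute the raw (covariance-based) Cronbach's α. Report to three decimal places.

Σσ²ᵢ = 0.92² + 0.88² + 1.07² + 1.44² = 4.8393
Covariances σ_ij = r_ij · s_i · s_j:
  σ(Item 1,Item 2) = 0.11 × 0.92 × 0.88 = 0.0891
  σ(Item 1,Item 3) = 0.18 × 0.92 × 1.07 = 0.1772
  σ(Item 1,Item 4) = 0.25 × 0.92 × 1.44 = 0.3312
  σ(Item 2,Item 3) = 0.31 × 0.88 × 1.07 = 0.2919
  σ(Item 2,Item 4) = 0.09 × 0.88 × 1.44 = 0.1140
  σ(Item 3,Item 4) = 0.19 × 1.07 × 1.44 = 0.2928
σ²_T = Σσ²ᵢ + 2·Σσ_ij = 4.8393 + 2 × 1.2962 = 7.4317
α = (4/3)·(1 − 4.8393/7.4317) = 0.465

α = 0.465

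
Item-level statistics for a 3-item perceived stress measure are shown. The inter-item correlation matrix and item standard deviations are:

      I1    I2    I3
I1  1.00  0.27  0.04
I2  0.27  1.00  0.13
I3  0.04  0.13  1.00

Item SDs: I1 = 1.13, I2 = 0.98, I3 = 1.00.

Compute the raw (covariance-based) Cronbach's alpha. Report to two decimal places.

α = 0.34

Σσ²ᵢ = 1.13² + 0.98² + 1.00² = 3.2373
Covariances σ_ij = r_ij · s_i · s_j:
  σ(I1,I2) = 0.27 × 1.13 × 0.98 = 0.2990
  σ(I1,I3) = 0.04 × 1.13 × 1.00 = 0.0452
  σ(I2,I3) = 0.13 × 0.98 × 1.00 = 0.1274
σ²_T = Σσ²ᵢ + 2·Σσ_ij = 3.2373 + 2 × 0.4716 = 4.1805
α = (3/2)·(1 − 3.2373/4.1805) = 0.34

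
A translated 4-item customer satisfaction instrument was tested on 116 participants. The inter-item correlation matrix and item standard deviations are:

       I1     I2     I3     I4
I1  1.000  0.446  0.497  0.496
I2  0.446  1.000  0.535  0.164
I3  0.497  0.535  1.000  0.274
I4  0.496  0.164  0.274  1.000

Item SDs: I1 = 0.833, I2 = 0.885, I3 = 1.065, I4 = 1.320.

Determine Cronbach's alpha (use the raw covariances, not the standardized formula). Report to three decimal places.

Σσ²ᵢ = 0.833² + 0.885² + 1.065² + 1.320² = 4.3537
Covariances σ_ij = r_ij · s_i · s_j:
  σ(I1,I2) = 0.446 × 0.833 × 0.885 = 0.3288
  σ(I1,I3) = 0.497 × 0.833 × 1.065 = 0.4409
  σ(I1,I4) = 0.496 × 0.833 × 1.320 = 0.5454
  σ(I2,I3) = 0.535 × 0.885 × 1.065 = 0.5043
  σ(I2,I4) = 0.164 × 0.885 × 1.320 = 0.1916
  σ(I3,I4) = 0.274 × 1.065 × 1.320 = 0.3852
σ²_T = Σσ²ᵢ + 2·Σσ_ij = 4.3537 + 2 × 2.3962 = 9.1461
α = (4/3)·(1 − 4.3537/9.1461) = 0.699

Cronbach's alpha = 0.699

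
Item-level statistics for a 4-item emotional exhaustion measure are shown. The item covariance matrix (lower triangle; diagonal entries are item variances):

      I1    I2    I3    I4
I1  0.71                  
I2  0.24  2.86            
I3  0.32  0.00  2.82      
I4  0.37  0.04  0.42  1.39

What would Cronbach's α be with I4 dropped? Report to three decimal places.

Remaining items: I1, I2, I3 (k = 3).
ΣVar(i) = 0.71 + 2.86 + 2.82 = 6.39
total variance = 6.39 + 2 × 0.56 = 7.51
α (item deleted) = (3/2)·(1 − 6.39/7.51) = 0.224

Cronbach's α = 0.224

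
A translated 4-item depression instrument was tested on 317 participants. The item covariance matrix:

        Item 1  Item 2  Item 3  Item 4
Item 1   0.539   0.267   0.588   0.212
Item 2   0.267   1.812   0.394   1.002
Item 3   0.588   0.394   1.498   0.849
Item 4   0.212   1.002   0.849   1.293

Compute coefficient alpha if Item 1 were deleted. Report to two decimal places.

Remaining items: Item 2, Item 3, Item 4 (k = 3).
Σσᵢ² = 1.812 + 1.498 + 1.293 = 4.603
total variance = 4.603 + 2 × 2.245 = 9.093
α (item deleted) = (3/2)·(1 − 4.603/9.093) = 0.74

α = 0.74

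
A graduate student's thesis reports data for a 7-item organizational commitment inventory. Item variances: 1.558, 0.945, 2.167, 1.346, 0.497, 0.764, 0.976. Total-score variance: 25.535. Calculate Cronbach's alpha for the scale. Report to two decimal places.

Σσᵢ² = 1.558 + 0.945 + 2.167 + 1.346 + 0.497 + 0.764 + 0.976 = 8.253
α = (k/(k−1))·(1 − Σσᵢ²/Var(T)) = (7/6)·(1 − 8.253/25.535) = 0.79

α = 0.79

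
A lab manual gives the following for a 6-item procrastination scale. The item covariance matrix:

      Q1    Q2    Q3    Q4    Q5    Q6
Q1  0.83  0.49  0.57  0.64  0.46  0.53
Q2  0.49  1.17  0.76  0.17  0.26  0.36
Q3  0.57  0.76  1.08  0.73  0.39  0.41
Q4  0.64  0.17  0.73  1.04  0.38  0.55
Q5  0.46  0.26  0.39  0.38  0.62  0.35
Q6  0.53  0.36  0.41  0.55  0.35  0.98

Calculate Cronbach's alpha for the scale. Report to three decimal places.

α = 0.854

sum of item variances = 0.83 + 1.17 + 1.08 + 1.04 + 0.62 + 0.98 = 5.72
Sum of the distinct covariances = 7.05
σ²_total = 5.72 + 2 × 7.05 = 19.82
α = (k/(k−1))·(1 − sum of item variances/σ²_total) = (6/5)·(1 − 5.72/19.82) = 0.854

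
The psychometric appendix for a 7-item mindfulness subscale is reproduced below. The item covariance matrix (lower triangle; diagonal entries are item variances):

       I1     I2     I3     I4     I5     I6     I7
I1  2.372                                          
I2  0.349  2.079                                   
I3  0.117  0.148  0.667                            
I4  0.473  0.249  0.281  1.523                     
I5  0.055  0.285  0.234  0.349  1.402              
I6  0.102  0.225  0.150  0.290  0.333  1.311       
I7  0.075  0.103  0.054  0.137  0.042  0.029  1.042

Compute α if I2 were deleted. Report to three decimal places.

α = 0.475

Remaining items: I1, I3, I4, I5, I6, I7 (k = 6).
ΣVar(i) = 2.372 + 0.667 + 1.523 + 1.402 + 1.311 + 1.042 = 8.317
σ²_total = 8.317 + 2 × 2.721 = 13.759
α (item deleted) = (6/5)·(1 − 8.317/13.759) = 0.475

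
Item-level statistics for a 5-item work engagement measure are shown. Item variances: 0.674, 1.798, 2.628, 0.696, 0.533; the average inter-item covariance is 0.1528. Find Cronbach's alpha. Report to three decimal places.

ΣVar(i) = 0.674 + 1.798 + 2.628 + 0.696 + 0.533 = 6.329
Sum of the 10 distinct covariances = 10 × 0.1528 = 1.5280
Var(T) = ΣVar(i) + 2·Σcov = 6.329 + 2 × 1.5280 = 9.3850
α = (5/4)·(1 − 6.329/9.3850) = 0.407

Cronbach's alpha = 0.407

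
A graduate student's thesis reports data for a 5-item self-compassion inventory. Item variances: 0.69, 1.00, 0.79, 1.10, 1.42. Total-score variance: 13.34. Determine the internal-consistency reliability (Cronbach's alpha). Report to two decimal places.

Σσᵢ² = 0.69 + 1.00 + 0.79 + 1.10 + 1.42 = 5.00
α = (k/(k−1))·(1 − Σσᵢ²/σ²_T) = (5/4)·(1 − 5.00/13.34) = 0.78

Cronbach's alpha = 0.78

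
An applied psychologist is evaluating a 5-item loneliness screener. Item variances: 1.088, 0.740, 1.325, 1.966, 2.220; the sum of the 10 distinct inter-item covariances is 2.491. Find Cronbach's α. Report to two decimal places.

sum of item variances = 1.088 + 0.740 + 1.325 + 1.966 + 2.220 = 7.339
Sum of distinct covariances = 2.491
total variance = sum of item variances + 2·Σcov = 7.339 + 2 × 2.491 = 12.321
α = (5/4)·(1 − 7.339/12.321) = 0.51

Cronbach's α = 0.51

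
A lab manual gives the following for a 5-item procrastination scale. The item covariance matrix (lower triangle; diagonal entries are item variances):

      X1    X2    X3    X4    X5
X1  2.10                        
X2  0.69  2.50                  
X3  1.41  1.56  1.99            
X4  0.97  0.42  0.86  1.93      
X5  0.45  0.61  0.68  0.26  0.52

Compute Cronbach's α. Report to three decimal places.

Cronbach's α = 0.795

ΣVar(i) = 2.10 + 2.50 + 1.99 + 1.93 + 0.52 = 9.04
Sum of off-diagonal covariances = 7.91
total variance = 9.04 + 2 × 7.91 = 24.86
α = (k/(k−1))·(1 − ΣVar(i)/total variance) = (5/4)·(1 − 9.04/24.86) = 0.795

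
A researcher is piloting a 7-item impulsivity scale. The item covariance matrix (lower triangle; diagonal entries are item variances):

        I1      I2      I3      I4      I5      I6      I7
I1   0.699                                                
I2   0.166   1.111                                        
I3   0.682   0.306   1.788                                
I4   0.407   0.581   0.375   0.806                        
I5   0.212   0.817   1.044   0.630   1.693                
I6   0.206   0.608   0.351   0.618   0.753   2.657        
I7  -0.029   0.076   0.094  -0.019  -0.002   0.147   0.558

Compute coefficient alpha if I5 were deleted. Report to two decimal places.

coefficient alpha = 0.65

Remaining items: I1, I2, I3, I4, I6, I7 (k = 6).
sum of item variances = 0.699 + 1.111 + 1.788 + 0.806 + 2.657 + 0.558 = 7.619
total variance = 7.619 + 2 × 4.569 = 16.757
α (item deleted) = (6/5)·(1 − 7.619/16.757) = 0.65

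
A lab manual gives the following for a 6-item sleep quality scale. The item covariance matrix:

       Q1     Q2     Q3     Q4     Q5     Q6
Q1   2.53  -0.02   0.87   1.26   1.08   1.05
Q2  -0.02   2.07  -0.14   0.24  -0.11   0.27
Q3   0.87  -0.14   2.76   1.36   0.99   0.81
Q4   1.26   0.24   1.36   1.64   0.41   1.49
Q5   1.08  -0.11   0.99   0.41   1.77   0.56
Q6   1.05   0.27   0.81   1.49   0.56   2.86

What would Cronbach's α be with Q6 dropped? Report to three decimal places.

Remaining items: Q1, Q2, Q3, Q4, Q5 (k = 5).
Σσᵢ² = 2.53 + 2.07 + 2.76 + 1.64 + 1.77 = 10.77
σ²_T = 10.77 + 2 × 5.94 = 22.65
α (item deleted) = (5/4)·(1 − 10.77/22.65) = 0.656

α = 0.656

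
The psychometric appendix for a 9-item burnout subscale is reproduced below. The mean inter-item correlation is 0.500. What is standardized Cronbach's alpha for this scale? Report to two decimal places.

Standardized α = k·r̄ / (1 + (k−1)·r̄) = 9 × 0.500 / (1 + 8 × 0.500)
  = 4.5000 / 5.0000 = 0.90

α = 0.90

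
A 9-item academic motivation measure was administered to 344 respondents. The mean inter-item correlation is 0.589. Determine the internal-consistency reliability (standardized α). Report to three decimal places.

α = 0.928

Standardized α = k·r̄ / (1 + (k−1)·r̄) = 9 × 0.589 / (1 + 8 × 0.589)
  = 5.3010 / 5.7120 = 0.928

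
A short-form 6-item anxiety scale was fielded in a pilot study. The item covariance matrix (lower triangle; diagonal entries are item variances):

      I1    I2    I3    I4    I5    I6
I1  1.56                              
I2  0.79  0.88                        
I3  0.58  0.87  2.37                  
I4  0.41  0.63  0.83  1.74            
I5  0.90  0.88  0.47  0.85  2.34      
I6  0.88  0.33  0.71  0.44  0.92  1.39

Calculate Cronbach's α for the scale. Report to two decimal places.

sum of item variances = 1.56 + 0.88 + 2.37 + 1.74 + 2.34 + 1.39 = 10.28
Sum of the distinct covariances = 10.49
σ²_total = 10.28 + 2 × 10.49 = 31.26
α = (k/(k−1))·(1 − sum of item variances/σ²_total) = (6/5)·(1 − 10.28/31.26) = 0.81

Cronbach's α = 0.81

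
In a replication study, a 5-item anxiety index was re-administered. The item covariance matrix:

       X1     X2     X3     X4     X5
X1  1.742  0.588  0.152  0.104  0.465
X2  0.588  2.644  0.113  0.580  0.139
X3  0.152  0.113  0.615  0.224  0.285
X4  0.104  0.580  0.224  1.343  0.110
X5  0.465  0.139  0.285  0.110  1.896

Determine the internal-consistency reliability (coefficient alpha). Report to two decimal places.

Σσ²ᵢ = 1.742 + 2.644 + 0.615 + 1.343 + 1.896 = 8.240
Sum of off-diagonal covariances = 2.760
total variance = 8.240 + 2 × 2.760 = 13.760
α = (k/(k−1))·(1 − Σσ²ᵢ/total variance) = (5/4)·(1 − 8.240/13.760) = 0.50

α = 0.50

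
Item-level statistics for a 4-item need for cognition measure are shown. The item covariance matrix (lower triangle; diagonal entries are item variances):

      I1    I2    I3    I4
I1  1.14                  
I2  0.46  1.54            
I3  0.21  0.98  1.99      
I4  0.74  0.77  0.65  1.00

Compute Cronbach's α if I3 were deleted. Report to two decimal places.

Remaining items: I1, I2, I4 (k = 3).
ΣVar(i) = 1.14 + 1.54 + 1.00 = 3.68
total variance = 3.68 + 2 × 1.97 = 7.62
α (item deleted) = (3/2)·(1 − 3.68/7.62) = 0.78

α = 0.78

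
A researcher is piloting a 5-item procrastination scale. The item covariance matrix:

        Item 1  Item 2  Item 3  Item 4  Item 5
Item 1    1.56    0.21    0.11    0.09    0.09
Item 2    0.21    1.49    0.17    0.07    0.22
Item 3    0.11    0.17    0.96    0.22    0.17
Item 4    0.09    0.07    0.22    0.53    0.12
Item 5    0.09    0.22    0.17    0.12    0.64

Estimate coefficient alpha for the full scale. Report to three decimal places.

Σσᵢ² = 1.56 + 1.49 + 0.96 + 0.53 + 0.64 = 5.18
Sum of the distinct covariances = 1.47
Var(T) = 5.18 + 2 × 1.47 = 8.12
α = (k/(k−1))·(1 − Σσᵢ²/Var(T)) = (5/4)·(1 − 5.18/8.12) = 0.453

coefficient alpha = 0.453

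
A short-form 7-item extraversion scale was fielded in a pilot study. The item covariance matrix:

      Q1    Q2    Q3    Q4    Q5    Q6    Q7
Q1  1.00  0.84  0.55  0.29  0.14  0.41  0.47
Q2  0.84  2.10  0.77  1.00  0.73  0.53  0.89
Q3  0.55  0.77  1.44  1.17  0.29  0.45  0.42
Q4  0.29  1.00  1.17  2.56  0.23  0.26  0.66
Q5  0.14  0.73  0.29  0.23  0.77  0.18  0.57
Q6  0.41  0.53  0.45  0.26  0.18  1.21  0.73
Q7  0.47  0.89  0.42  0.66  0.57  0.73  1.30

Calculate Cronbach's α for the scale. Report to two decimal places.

Σσᵢ² = 1.00 + 2.10 + 1.44 + 2.56 + 0.77 + 1.21 + 1.30 = 10.38
Σ_{i<j} σ_ij = 11.58
Var(T) = 10.38 + 2 × 11.58 = 33.54
α = (k/(k−1))·(1 − Σσᵢ²/Var(T)) = (7/6)·(1 − 10.38/33.54) = 0.81

α = 0.81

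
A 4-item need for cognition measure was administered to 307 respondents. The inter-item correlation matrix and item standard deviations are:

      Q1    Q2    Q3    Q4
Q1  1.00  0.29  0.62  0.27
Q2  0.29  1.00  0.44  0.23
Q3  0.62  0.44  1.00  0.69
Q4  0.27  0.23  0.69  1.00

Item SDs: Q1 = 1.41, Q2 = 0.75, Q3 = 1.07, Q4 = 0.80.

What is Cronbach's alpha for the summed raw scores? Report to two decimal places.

α = 0.73

Σσ²ᵢ = 1.41² + 0.75² + 1.07² + 0.80² = 4.3355
Covariances σ_ij = r_ij · s_i · s_j:
  σ(Q1,Q2) = 0.29 × 1.41 × 0.75 = 0.3067
  σ(Q1,Q3) = 0.62 × 1.41 × 1.07 = 0.9354
  σ(Q1,Q4) = 0.27 × 1.41 × 0.80 = 0.3046
  σ(Q2,Q3) = 0.44 × 0.75 × 1.07 = 0.3531
  σ(Q2,Q4) = 0.23 × 0.75 × 0.80 = 0.1380
  σ(Q3,Q4) = 0.69 × 1.07 × 0.80 = 0.5906
σ²_T = Σσ²ᵢ + 2·Σσ_ij = 4.3355 + 2 × 2.6284 = 9.5923
α = (4/3)·(1 − 4.3355/9.5923) = 0.73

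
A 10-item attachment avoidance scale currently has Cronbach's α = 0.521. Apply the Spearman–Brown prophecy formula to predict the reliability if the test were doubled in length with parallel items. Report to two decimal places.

Length factor m = 2
α' = m·α / (1 + (m−1)·α)
   = 2 × 0.521 / (1 + (2 − 1) × 0.521)
   = 1.0420 / 1.5210 = 0.69

predicted reliability = 0.69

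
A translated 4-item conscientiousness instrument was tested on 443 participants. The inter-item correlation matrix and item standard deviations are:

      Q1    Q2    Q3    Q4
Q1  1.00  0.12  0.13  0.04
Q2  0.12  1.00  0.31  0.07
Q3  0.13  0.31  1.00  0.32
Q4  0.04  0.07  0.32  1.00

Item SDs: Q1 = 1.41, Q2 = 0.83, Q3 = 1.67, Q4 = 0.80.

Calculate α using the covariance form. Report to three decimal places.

Σσ²ᵢ = 1.41² + 0.83² + 1.67² + 0.80² = 6.1059
Covariances σ_ij = r_ij · s_i · s_j:
  σ(Q1,Q2) = 0.12 × 1.41 × 0.83 = 0.1404
  σ(Q1,Q3) = 0.13 × 1.41 × 1.67 = 0.3061
  σ(Q1,Q4) = 0.04 × 1.41 × 0.80 = 0.0451
  σ(Q2,Q3) = 0.31 × 0.83 × 1.67 = 0.4297
  σ(Q2,Q4) = 0.07 × 0.83 × 0.80 = 0.0465
  σ(Q3,Q4) = 0.32 × 1.67 × 0.80 = 0.4275
σ²_T = Σσ²ᵢ + 2·Σσ_ij = 6.1059 + 2 × 1.3953 = 8.8965
α = (4/3)·(1 − 6.1059/8.8965) = 0.418

α = 0.418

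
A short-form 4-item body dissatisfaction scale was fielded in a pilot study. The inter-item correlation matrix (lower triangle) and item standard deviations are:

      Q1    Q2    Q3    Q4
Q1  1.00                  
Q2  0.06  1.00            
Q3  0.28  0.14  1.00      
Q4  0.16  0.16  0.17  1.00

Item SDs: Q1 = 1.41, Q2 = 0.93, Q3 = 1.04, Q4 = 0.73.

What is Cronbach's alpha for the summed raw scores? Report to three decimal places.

Σσ²ᵢ = 1.41² + 0.93² + 1.04² + 0.73² = 4.4675
Covariances σ_ij = r_ij · s_i · s_j:
  σ(Q1,Q2) = 0.06 × 1.41 × 0.93 = 0.0787
  σ(Q1,Q3) = 0.28 × 1.41 × 1.04 = 0.4106
  σ(Q1,Q4) = 0.16 × 1.41 × 0.73 = 0.1647
  σ(Q2,Q3) = 0.14 × 0.93 × 1.04 = 0.1354
  σ(Q2,Q4) = 0.16 × 0.93 × 0.73 = 0.1086
  σ(Q3,Q4) = 0.17 × 1.04 × 0.73 = 0.1291
σ²_T = Σσ²ᵢ + 2·Σσ_ij = 4.4675 + 2 × 1.0271 = 6.5217
α = (4/3)·(1 − 4.4675/6.5217) = 0.420

α = 0.420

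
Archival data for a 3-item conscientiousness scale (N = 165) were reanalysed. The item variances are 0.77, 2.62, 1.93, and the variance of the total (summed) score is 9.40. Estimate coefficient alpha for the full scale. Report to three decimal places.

Σσ²ᵢ = 0.77 + 2.62 + 1.93 = 5.32
α = (k/(k−1))·(1 − Σσ²ᵢ/total variance) = (3/2)·(1 − 5.32/9.40) = 0.651

α = 0.651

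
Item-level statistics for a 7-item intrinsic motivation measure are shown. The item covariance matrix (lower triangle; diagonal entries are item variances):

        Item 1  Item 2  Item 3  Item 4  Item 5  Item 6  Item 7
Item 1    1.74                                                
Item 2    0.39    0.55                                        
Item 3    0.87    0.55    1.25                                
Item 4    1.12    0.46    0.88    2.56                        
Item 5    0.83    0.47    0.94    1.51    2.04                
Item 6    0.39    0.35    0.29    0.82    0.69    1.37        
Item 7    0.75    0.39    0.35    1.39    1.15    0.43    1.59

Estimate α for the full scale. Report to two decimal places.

ΣVar(i) = 1.74 + 0.55 + 1.25 + 2.56 + 2.04 + 1.37 + 1.59 = 11.10
Σ_{i<j} σ_ij = 15.02
total variance = 11.10 + 2 × 15.02 = 41.14
α = (k/(k−1))·(1 − ΣVar(i)/total variance) = (7/6)·(1 − 11.10/41.14) = 0.85

α = 0.85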